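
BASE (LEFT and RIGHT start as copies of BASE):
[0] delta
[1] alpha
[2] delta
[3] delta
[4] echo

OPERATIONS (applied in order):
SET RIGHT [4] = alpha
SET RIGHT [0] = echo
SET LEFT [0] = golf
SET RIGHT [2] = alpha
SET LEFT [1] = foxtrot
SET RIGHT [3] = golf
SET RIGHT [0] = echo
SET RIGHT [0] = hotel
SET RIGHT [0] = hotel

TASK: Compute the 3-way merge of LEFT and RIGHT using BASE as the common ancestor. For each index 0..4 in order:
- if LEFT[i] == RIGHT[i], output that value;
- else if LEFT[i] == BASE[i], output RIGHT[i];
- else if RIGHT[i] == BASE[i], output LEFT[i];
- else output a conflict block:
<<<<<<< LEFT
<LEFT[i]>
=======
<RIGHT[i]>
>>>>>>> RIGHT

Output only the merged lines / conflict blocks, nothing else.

Final LEFT:  [golf, foxtrot, delta, delta, echo]
Final RIGHT: [hotel, alpha, alpha, golf, alpha]
i=0: BASE=delta L=golf R=hotel all differ -> CONFLICT
i=1: L=foxtrot, R=alpha=BASE -> take LEFT -> foxtrot
i=2: L=delta=BASE, R=alpha -> take RIGHT -> alpha
i=3: L=delta=BASE, R=golf -> take RIGHT -> golf
i=4: L=echo=BASE, R=alpha -> take RIGHT -> alpha

Answer: <<<<<<< LEFT
golf
=======
hotel
>>>>>>> RIGHT
foxtrot
alpha
golf
alpha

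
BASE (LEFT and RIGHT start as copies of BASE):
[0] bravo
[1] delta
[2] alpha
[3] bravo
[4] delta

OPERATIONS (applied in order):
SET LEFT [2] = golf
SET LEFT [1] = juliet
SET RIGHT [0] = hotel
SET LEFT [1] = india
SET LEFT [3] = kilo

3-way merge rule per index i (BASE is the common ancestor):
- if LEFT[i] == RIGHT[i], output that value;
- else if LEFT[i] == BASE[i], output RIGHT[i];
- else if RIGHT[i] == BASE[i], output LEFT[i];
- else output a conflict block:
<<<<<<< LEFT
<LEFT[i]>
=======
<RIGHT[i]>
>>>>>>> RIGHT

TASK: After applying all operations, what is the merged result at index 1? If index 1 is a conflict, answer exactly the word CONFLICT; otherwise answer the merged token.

Answer: india

Derivation:
Final LEFT:  [bravo, india, golf, kilo, delta]
Final RIGHT: [hotel, delta, alpha, bravo, delta]
i=0: L=bravo=BASE, R=hotel -> take RIGHT -> hotel
i=1: L=india, R=delta=BASE -> take LEFT -> india
i=2: L=golf, R=alpha=BASE -> take LEFT -> golf
i=3: L=kilo, R=bravo=BASE -> take LEFT -> kilo
i=4: L=delta R=delta -> agree -> delta
Index 1 -> india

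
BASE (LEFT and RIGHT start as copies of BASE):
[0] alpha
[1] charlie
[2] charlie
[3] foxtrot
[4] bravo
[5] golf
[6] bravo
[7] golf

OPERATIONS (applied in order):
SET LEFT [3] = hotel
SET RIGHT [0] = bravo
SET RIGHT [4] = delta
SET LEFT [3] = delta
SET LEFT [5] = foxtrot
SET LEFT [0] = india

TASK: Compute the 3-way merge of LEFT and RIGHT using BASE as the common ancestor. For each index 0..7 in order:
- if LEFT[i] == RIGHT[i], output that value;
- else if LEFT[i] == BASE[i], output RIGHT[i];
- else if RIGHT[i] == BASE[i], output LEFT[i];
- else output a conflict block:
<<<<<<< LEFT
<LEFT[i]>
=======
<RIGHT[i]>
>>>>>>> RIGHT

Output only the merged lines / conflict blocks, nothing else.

Answer: <<<<<<< LEFT
india
=======
bravo
>>>>>>> RIGHT
charlie
charlie
delta
delta
foxtrot
bravo
golf

Derivation:
Final LEFT:  [india, charlie, charlie, delta, bravo, foxtrot, bravo, golf]
Final RIGHT: [bravo, charlie, charlie, foxtrot, delta, golf, bravo, golf]
i=0: BASE=alpha L=india R=bravo all differ -> CONFLICT
i=1: L=charlie R=charlie -> agree -> charlie
i=2: L=charlie R=charlie -> agree -> charlie
i=3: L=delta, R=foxtrot=BASE -> take LEFT -> delta
i=4: L=bravo=BASE, R=delta -> take RIGHT -> delta
i=5: L=foxtrot, R=golf=BASE -> take LEFT -> foxtrot
i=6: L=bravo R=bravo -> agree -> bravo
i=7: L=golf R=golf -> agree -> golf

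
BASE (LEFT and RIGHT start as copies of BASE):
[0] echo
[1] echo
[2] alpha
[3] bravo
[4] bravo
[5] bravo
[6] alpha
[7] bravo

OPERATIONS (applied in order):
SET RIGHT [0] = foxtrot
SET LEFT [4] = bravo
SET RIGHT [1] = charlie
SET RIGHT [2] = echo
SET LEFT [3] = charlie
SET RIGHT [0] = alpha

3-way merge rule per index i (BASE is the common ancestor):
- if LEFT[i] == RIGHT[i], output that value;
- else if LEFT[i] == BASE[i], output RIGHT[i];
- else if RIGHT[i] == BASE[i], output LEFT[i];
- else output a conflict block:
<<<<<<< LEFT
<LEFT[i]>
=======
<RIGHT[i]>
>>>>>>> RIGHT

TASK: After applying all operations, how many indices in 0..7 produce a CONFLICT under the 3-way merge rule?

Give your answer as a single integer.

Answer: 0

Derivation:
Final LEFT:  [echo, echo, alpha, charlie, bravo, bravo, alpha, bravo]
Final RIGHT: [alpha, charlie, echo, bravo, bravo, bravo, alpha, bravo]
i=0: L=echo=BASE, R=alpha -> take RIGHT -> alpha
i=1: L=echo=BASE, R=charlie -> take RIGHT -> charlie
i=2: L=alpha=BASE, R=echo -> take RIGHT -> echo
i=3: L=charlie, R=bravo=BASE -> take LEFT -> charlie
i=4: L=bravo R=bravo -> agree -> bravo
i=5: L=bravo R=bravo -> agree -> bravo
i=6: L=alpha R=alpha -> agree -> alpha
i=7: L=bravo R=bravo -> agree -> bravo
Conflict count: 0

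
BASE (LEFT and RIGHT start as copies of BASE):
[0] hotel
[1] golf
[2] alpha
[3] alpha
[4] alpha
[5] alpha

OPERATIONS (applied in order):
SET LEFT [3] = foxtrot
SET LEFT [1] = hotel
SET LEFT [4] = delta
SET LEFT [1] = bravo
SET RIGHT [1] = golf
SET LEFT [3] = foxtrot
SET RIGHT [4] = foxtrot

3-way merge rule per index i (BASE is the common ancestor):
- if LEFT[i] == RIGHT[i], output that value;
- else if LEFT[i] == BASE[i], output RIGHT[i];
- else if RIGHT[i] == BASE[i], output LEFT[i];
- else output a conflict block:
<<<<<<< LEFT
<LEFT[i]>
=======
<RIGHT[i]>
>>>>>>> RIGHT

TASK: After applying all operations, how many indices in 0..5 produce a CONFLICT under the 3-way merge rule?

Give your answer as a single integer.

Final LEFT:  [hotel, bravo, alpha, foxtrot, delta, alpha]
Final RIGHT: [hotel, golf, alpha, alpha, foxtrot, alpha]
i=0: L=hotel R=hotel -> agree -> hotel
i=1: L=bravo, R=golf=BASE -> take LEFT -> bravo
i=2: L=alpha R=alpha -> agree -> alpha
i=3: L=foxtrot, R=alpha=BASE -> take LEFT -> foxtrot
i=4: BASE=alpha L=delta R=foxtrot all differ -> CONFLICT
i=5: L=alpha R=alpha -> agree -> alpha
Conflict count: 1

Answer: 1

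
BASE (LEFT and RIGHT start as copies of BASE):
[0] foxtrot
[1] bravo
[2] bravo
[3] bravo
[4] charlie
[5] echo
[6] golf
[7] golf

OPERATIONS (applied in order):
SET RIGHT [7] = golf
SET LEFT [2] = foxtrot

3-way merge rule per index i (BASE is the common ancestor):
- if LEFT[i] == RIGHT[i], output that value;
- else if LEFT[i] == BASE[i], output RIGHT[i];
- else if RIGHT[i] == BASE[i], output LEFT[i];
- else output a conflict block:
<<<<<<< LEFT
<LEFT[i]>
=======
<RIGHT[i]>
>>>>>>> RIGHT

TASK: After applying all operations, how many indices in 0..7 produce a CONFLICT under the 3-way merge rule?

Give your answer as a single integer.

Final LEFT:  [foxtrot, bravo, foxtrot, bravo, charlie, echo, golf, golf]
Final RIGHT: [foxtrot, bravo, bravo, bravo, charlie, echo, golf, golf]
i=0: L=foxtrot R=foxtrot -> agree -> foxtrot
i=1: L=bravo R=bravo -> agree -> bravo
i=2: L=foxtrot, R=bravo=BASE -> take LEFT -> foxtrot
i=3: L=bravo R=bravo -> agree -> bravo
i=4: L=charlie R=charlie -> agree -> charlie
i=5: L=echo R=echo -> agree -> echo
i=6: L=golf R=golf -> agree -> golf
i=7: L=golf R=golf -> agree -> golf
Conflict count: 0

Answer: 0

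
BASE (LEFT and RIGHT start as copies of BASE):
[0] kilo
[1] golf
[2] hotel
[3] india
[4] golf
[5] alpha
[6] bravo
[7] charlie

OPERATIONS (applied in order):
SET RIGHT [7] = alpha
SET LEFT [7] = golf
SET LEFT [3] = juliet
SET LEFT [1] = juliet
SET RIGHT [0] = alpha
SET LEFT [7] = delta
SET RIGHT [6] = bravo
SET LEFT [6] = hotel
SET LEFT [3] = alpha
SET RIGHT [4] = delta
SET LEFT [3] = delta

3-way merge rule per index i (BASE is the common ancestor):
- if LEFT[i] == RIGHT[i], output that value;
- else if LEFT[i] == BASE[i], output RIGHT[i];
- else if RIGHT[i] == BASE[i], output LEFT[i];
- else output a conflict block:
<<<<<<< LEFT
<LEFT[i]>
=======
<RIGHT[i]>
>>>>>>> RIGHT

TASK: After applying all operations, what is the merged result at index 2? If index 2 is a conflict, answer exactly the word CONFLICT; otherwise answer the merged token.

Answer: hotel

Derivation:
Final LEFT:  [kilo, juliet, hotel, delta, golf, alpha, hotel, delta]
Final RIGHT: [alpha, golf, hotel, india, delta, alpha, bravo, alpha]
i=0: L=kilo=BASE, R=alpha -> take RIGHT -> alpha
i=1: L=juliet, R=golf=BASE -> take LEFT -> juliet
i=2: L=hotel R=hotel -> agree -> hotel
i=3: L=delta, R=india=BASE -> take LEFT -> delta
i=4: L=golf=BASE, R=delta -> take RIGHT -> delta
i=5: L=alpha R=alpha -> agree -> alpha
i=6: L=hotel, R=bravo=BASE -> take LEFT -> hotel
i=7: BASE=charlie L=delta R=alpha all differ -> CONFLICT
Index 2 -> hotel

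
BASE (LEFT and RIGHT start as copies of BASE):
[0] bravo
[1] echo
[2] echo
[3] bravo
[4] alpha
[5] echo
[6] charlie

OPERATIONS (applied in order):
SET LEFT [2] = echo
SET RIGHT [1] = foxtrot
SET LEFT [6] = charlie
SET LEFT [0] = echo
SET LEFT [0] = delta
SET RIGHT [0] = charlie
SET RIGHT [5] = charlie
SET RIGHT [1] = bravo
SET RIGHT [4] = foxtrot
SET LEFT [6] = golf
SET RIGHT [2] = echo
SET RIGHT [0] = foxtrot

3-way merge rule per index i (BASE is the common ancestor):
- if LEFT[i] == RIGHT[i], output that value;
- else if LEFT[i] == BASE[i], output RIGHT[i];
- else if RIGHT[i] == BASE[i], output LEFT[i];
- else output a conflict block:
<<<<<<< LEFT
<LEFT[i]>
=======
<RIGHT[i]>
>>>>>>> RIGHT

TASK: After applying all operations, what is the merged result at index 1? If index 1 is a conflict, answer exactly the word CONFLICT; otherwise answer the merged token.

Answer: bravo

Derivation:
Final LEFT:  [delta, echo, echo, bravo, alpha, echo, golf]
Final RIGHT: [foxtrot, bravo, echo, bravo, foxtrot, charlie, charlie]
i=0: BASE=bravo L=delta R=foxtrot all differ -> CONFLICT
i=1: L=echo=BASE, R=bravo -> take RIGHT -> bravo
i=2: L=echo R=echo -> agree -> echo
i=3: L=bravo R=bravo -> agree -> bravo
i=4: L=alpha=BASE, R=foxtrot -> take RIGHT -> foxtrot
i=5: L=echo=BASE, R=charlie -> take RIGHT -> charlie
i=6: L=golf, R=charlie=BASE -> take LEFT -> golf
Index 1 -> bravo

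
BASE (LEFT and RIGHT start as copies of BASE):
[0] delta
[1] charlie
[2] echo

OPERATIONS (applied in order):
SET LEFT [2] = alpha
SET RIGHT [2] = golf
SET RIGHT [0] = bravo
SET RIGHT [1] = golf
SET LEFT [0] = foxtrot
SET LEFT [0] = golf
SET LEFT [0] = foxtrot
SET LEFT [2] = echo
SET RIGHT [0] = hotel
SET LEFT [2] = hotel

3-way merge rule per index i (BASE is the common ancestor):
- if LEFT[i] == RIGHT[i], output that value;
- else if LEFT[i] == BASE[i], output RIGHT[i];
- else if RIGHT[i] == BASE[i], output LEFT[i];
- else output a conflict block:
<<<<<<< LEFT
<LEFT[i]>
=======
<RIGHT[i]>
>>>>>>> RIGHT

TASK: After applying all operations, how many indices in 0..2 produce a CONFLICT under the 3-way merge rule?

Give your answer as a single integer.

Answer: 2

Derivation:
Final LEFT:  [foxtrot, charlie, hotel]
Final RIGHT: [hotel, golf, golf]
i=0: BASE=delta L=foxtrot R=hotel all differ -> CONFLICT
i=1: L=charlie=BASE, R=golf -> take RIGHT -> golf
i=2: BASE=echo L=hotel R=golf all differ -> CONFLICT
Conflict count: 2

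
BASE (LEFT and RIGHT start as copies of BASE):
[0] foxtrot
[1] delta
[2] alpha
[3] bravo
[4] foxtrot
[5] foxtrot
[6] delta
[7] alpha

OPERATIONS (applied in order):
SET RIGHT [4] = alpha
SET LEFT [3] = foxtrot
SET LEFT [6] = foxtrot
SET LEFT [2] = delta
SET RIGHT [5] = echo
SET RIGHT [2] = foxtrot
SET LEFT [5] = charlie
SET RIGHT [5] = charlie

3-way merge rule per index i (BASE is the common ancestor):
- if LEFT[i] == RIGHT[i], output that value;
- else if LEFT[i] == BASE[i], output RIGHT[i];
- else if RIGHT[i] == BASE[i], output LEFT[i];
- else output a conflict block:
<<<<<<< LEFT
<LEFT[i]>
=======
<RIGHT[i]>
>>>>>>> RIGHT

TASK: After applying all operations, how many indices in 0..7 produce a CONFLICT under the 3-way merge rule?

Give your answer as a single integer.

Final LEFT:  [foxtrot, delta, delta, foxtrot, foxtrot, charlie, foxtrot, alpha]
Final RIGHT: [foxtrot, delta, foxtrot, bravo, alpha, charlie, delta, alpha]
i=0: L=foxtrot R=foxtrot -> agree -> foxtrot
i=1: L=delta R=delta -> agree -> delta
i=2: BASE=alpha L=delta R=foxtrot all differ -> CONFLICT
i=3: L=foxtrot, R=bravo=BASE -> take LEFT -> foxtrot
i=4: L=foxtrot=BASE, R=alpha -> take RIGHT -> alpha
i=5: L=charlie R=charlie -> agree -> charlie
i=6: L=foxtrot, R=delta=BASE -> take LEFT -> foxtrot
i=7: L=alpha R=alpha -> agree -> alpha
Conflict count: 1

Answer: 1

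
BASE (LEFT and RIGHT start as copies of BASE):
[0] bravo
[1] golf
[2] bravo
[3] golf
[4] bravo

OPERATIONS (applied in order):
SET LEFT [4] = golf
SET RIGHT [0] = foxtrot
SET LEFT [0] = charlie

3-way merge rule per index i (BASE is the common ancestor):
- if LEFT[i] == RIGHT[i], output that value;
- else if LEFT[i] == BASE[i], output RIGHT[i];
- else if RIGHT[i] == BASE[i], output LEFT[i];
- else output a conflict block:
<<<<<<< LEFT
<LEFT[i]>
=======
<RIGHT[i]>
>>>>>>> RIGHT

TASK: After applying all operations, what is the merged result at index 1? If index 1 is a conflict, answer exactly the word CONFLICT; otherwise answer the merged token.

Answer: golf

Derivation:
Final LEFT:  [charlie, golf, bravo, golf, golf]
Final RIGHT: [foxtrot, golf, bravo, golf, bravo]
i=0: BASE=bravo L=charlie R=foxtrot all differ -> CONFLICT
i=1: L=golf R=golf -> agree -> golf
i=2: L=bravo R=bravo -> agree -> bravo
i=3: L=golf R=golf -> agree -> golf
i=4: L=golf, R=bravo=BASE -> take LEFT -> golf
Index 1 -> golf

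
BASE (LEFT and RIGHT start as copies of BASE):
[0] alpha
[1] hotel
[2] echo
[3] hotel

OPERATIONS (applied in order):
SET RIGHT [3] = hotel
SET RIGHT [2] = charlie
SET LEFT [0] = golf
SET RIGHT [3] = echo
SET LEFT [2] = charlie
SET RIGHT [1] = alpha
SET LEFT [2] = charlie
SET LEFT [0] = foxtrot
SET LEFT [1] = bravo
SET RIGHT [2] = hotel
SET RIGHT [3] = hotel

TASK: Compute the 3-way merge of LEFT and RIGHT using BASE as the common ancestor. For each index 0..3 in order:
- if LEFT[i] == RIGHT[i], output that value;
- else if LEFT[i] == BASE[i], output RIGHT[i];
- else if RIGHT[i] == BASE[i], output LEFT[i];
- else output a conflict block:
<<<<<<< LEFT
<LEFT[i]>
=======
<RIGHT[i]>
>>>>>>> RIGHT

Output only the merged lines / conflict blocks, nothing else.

Final LEFT:  [foxtrot, bravo, charlie, hotel]
Final RIGHT: [alpha, alpha, hotel, hotel]
i=0: L=foxtrot, R=alpha=BASE -> take LEFT -> foxtrot
i=1: BASE=hotel L=bravo R=alpha all differ -> CONFLICT
i=2: BASE=echo L=charlie R=hotel all differ -> CONFLICT
i=3: L=hotel R=hotel -> agree -> hotel

Answer: foxtrot
<<<<<<< LEFT
bravo
=======
alpha
>>>>>>> RIGHT
<<<<<<< LEFT
charlie
=======
hotel
>>>>>>> RIGHT
hotel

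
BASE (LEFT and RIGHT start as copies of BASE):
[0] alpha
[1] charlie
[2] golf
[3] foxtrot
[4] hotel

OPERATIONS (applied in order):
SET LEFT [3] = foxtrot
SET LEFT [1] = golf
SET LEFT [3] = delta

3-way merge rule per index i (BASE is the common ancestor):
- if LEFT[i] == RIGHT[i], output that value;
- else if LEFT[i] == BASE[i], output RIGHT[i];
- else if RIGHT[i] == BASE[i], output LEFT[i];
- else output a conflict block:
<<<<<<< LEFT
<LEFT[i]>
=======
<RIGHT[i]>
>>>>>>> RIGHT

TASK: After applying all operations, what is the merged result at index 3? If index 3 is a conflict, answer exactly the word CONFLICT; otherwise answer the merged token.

Answer: delta

Derivation:
Final LEFT:  [alpha, golf, golf, delta, hotel]
Final RIGHT: [alpha, charlie, golf, foxtrot, hotel]
i=0: L=alpha R=alpha -> agree -> alpha
i=1: L=golf, R=charlie=BASE -> take LEFT -> golf
i=2: L=golf R=golf -> agree -> golf
i=3: L=delta, R=foxtrot=BASE -> take LEFT -> delta
i=4: L=hotel R=hotel -> agree -> hotel
Index 3 -> delta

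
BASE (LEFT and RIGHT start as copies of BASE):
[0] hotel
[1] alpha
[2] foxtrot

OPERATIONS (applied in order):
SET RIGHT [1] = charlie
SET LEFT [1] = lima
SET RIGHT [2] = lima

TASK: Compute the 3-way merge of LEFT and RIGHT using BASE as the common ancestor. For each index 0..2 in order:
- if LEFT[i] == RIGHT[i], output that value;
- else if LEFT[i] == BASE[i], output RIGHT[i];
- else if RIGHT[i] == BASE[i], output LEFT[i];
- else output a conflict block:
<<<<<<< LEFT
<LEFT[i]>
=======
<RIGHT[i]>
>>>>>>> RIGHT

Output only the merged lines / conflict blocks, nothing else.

Final LEFT:  [hotel, lima, foxtrot]
Final RIGHT: [hotel, charlie, lima]
i=0: L=hotel R=hotel -> agree -> hotel
i=1: BASE=alpha L=lima R=charlie all differ -> CONFLICT
i=2: L=foxtrot=BASE, R=lima -> take RIGHT -> lima

Answer: hotel
<<<<<<< LEFT
lima
=======
charlie
>>>>>>> RIGHT
lima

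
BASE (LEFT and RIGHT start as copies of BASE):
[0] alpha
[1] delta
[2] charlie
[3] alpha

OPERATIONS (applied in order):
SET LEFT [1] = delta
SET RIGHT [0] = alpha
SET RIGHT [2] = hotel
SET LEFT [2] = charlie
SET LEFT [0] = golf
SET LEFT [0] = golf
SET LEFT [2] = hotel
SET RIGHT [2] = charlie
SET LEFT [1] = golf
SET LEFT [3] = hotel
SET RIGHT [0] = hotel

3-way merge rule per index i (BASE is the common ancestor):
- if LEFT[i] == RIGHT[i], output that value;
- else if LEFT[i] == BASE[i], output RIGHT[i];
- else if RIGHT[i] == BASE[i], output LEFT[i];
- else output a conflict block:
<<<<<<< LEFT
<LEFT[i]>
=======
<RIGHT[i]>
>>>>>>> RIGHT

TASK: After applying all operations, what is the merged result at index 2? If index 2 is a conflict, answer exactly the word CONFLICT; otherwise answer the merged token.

Answer: hotel

Derivation:
Final LEFT:  [golf, golf, hotel, hotel]
Final RIGHT: [hotel, delta, charlie, alpha]
i=0: BASE=alpha L=golf R=hotel all differ -> CONFLICT
i=1: L=golf, R=delta=BASE -> take LEFT -> golf
i=2: L=hotel, R=charlie=BASE -> take LEFT -> hotel
i=3: L=hotel, R=alpha=BASE -> take LEFT -> hotel
Index 2 -> hotel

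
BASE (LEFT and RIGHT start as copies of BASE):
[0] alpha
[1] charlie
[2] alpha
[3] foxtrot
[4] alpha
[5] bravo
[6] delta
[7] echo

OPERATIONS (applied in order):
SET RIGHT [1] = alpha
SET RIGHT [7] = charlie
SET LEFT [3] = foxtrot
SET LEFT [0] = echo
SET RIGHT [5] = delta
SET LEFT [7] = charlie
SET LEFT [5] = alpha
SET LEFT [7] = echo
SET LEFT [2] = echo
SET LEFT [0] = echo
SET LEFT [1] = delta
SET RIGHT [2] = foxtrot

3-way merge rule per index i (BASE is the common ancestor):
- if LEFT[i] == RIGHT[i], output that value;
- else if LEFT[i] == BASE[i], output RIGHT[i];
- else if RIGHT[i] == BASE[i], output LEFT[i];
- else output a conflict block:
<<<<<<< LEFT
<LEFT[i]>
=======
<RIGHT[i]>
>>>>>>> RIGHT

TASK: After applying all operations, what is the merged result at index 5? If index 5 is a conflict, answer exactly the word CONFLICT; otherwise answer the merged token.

Answer: CONFLICT

Derivation:
Final LEFT:  [echo, delta, echo, foxtrot, alpha, alpha, delta, echo]
Final RIGHT: [alpha, alpha, foxtrot, foxtrot, alpha, delta, delta, charlie]
i=0: L=echo, R=alpha=BASE -> take LEFT -> echo
i=1: BASE=charlie L=delta R=alpha all differ -> CONFLICT
i=2: BASE=alpha L=echo R=foxtrot all differ -> CONFLICT
i=3: L=foxtrot R=foxtrot -> agree -> foxtrot
i=4: L=alpha R=alpha -> agree -> alpha
i=5: BASE=bravo L=alpha R=delta all differ -> CONFLICT
i=6: L=delta R=delta -> agree -> delta
i=7: L=echo=BASE, R=charlie -> take RIGHT -> charlie
Index 5 -> CONFLICT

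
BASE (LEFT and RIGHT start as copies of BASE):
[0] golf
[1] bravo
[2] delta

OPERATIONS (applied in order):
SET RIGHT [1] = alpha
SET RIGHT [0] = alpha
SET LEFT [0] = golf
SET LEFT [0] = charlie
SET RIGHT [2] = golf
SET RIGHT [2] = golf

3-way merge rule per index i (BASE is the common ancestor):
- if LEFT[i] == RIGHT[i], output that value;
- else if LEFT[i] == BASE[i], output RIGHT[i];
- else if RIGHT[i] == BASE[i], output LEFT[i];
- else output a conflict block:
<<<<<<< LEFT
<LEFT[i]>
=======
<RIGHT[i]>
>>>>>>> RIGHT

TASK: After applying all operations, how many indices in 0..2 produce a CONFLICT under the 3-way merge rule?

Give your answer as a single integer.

Final LEFT:  [charlie, bravo, delta]
Final RIGHT: [alpha, alpha, golf]
i=0: BASE=golf L=charlie R=alpha all differ -> CONFLICT
i=1: L=bravo=BASE, R=alpha -> take RIGHT -> alpha
i=2: L=delta=BASE, R=golf -> take RIGHT -> golf
Conflict count: 1

Answer: 1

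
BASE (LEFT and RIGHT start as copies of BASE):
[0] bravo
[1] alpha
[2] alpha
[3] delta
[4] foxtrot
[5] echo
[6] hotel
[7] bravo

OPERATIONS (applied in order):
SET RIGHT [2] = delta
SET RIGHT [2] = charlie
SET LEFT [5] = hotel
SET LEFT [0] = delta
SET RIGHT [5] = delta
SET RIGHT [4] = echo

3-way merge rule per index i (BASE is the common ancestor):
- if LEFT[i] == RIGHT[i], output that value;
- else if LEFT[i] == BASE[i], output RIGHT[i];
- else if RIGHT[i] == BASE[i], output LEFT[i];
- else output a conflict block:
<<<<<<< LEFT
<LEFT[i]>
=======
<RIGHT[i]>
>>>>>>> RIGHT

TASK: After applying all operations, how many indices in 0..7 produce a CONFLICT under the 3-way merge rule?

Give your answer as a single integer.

Final LEFT:  [delta, alpha, alpha, delta, foxtrot, hotel, hotel, bravo]
Final RIGHT: [bravo, alpha, charlie, delta, echo, delta, hotel, bravo]
i=0: L=delta, R=bravo=BASE -> take LEFT -> delta
i=1: L=alpha R=alpha -> agree -> alpha
i=2: L=alpha=BASE, R=charlie -> take RIGHT -> charlie
i=3: L=delta R=delta -> agree -> delta
i=4: L=foxtrot=BASE, R=echo -> take RIGHT -> echo
i=5: BASE=echo L=hotel R=delta all differ -> CONFLICT
i=6: L=hotel R=hotel -> agree -> hotel
i=7: L=bravo R=bravo -> agree -> bravo
Conflict count: 1

Answer: 1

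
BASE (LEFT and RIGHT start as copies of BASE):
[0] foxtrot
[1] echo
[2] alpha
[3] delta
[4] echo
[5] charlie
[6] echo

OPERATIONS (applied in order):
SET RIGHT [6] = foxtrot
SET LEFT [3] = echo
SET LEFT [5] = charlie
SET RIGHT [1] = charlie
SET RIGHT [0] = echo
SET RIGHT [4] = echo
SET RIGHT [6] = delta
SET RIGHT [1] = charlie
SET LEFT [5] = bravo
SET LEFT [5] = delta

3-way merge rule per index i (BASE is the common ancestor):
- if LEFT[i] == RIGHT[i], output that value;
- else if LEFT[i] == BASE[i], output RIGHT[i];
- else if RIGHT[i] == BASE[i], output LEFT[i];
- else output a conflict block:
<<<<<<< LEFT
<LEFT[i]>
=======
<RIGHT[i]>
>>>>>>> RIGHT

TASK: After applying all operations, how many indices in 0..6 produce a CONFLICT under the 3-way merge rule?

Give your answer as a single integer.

Answer: 0

Derivation:
Final LEFT:  [foxtrot, echo, alpha, echo, echo, delta, echo]
Final RIGHT: [echo, charlie, alpha, delta, echo, charlie, delta]
i=0: L=foxtrot=BASE, R=echo -> take RIGHT -> echo
i=1: L=echo=BASE, R=charlie -> take RIGHT -> charlie
i=2: L=alpha R=alpha -> agree -> alpha
i=3: L=echo, R=delta=BASE -> take LEFT -> echo
i=4: L=echo R=echo -> agree -> echo
i=5: L=delta, R=charlie=BASE -> take LEFT -> delta
i=6: L=echo=BASE, R=delta -> take RIGHT -> delta
Conflict count: 0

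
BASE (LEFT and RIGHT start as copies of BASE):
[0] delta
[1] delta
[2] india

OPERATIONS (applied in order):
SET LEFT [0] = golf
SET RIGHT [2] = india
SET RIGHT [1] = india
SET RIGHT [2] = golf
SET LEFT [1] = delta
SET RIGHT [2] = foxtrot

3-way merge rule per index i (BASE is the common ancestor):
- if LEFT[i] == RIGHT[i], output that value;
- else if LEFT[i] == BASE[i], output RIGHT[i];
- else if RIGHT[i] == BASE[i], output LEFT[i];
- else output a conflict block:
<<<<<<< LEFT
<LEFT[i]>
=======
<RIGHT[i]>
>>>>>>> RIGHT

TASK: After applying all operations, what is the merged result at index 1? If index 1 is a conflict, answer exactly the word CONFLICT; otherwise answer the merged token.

Final LEFT:  [golf, delta, india]
Final RIGHT: [delta, india, foxtrot]
i=0: L=golf, R=delta=BASE -> take LEFT -> golf
i=1: L=delta=BASE, R=india -> take RIGHT -> india
i=2: L=india=BASE, R=foxtrot -> take RIGHT -> foxtrot
Index 1 -> india

Answer: india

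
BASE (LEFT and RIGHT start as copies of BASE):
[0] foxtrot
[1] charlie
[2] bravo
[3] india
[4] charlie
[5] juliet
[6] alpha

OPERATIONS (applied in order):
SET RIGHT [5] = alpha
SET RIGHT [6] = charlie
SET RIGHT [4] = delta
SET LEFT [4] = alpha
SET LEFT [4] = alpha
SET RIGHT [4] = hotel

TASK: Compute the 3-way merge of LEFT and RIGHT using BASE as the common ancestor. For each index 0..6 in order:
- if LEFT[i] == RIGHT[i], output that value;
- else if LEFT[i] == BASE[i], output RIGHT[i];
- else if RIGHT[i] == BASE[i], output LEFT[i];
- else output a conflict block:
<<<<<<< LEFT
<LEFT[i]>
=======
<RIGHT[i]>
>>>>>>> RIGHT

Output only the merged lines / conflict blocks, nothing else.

Answer: foxtrot
charlie
bravo
india
<<<<<<< LEFT
alpha
=======
hotel
>>>>>>> RIGHT
alpha
charlie

Derivation:
Final LEFT:  [foxtrot, charlie, bravo, india, alpha, juliet, alpha]
Final RIGHT: [foxtrot, charlie, bravo, india, hotel, alpha, charlie]
i=0: L=foxtrot R=foxtrot -> agree -> foxtrot
i=1: L=charlie R=charlie -> agree -> charlie
i=2: L=bravo R=bravo -> agree -> bravo
i=3: L=india R=india -> agree -> india
i=4: BASE=charlie L=alpha R=hotel all differ -> CONFLICT
i=5: L=juliet=BASE, R=alpha -> take RIGHT -> alpha
i=6: L=alpha=BASE, R=charlie -> take RIGHT -> charlie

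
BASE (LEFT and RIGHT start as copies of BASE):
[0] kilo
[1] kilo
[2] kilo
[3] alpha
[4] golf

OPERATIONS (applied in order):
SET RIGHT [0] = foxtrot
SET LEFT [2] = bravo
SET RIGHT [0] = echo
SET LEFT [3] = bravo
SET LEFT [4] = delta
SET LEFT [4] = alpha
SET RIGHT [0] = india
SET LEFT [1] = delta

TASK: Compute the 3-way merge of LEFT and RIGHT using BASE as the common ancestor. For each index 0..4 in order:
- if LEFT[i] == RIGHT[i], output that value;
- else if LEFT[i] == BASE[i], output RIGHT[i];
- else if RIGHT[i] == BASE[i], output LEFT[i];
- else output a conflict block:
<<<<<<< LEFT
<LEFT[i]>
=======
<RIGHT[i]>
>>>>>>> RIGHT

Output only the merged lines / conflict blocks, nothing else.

Final LEFT:  [kilo, delta, bravo, bravo, alpha]
Final RIGHT: [india, kilo, kilo, alpha, golf]
i=0: L=kilo=BASE, R=india -> take RIGHT -> india
i=1: L=delta, R=kilo=BASE -> take LEFT -> delta
i=2: L=bravo, R=kilo=BASE -> take LEFT -> bravo
i=3: L=bravo, R=alpha=BASE -> take LEFT -> bravo
i=4: L=alpha, R=golf=BASE -> take LEFT -> alpha

Answer: india
delta
bravo
bravo
alpha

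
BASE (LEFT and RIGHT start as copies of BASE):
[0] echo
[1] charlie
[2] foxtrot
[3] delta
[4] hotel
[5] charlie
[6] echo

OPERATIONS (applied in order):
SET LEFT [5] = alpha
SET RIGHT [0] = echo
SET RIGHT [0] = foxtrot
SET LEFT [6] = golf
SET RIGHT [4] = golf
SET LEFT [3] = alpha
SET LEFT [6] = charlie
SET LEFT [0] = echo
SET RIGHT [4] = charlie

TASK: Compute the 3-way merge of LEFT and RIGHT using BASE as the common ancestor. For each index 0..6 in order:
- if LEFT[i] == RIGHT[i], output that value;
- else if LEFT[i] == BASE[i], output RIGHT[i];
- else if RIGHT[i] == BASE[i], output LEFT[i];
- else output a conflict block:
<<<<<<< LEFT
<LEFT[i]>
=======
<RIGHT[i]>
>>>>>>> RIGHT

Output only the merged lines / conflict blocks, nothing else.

Answer: foxtrot
charlie
foxtrot
alpha
charlie
alpha
charlie

Derivation:
Final LEFT:  [echo, charlie, foxtrot, alpha, hotel, alpha, charlie]
Final RIGHT: [foxtrot, charlie, foxtrot, delta, charlie, charlie, echo]
i=0: L=echo=BASE, R=foxtrot -> take RIGHT -> foxtrot
i=1: L=charlie R=charlie -> agree -> charlie
i=2: L=foxtrot R=foxtrot -> agree -> foxtrot
i=3: L=alpha, R=delta=BASE -> take LEFT -> alpha
i=4: L=hotel=BASE, R=charlie -> take RIGHT -> charlie
i=5: L=alpha, R=charlie=BASE -> take LEFT -> alpha
i=6: L=charlie, R=echo=BASE -> take LEFT -> charlie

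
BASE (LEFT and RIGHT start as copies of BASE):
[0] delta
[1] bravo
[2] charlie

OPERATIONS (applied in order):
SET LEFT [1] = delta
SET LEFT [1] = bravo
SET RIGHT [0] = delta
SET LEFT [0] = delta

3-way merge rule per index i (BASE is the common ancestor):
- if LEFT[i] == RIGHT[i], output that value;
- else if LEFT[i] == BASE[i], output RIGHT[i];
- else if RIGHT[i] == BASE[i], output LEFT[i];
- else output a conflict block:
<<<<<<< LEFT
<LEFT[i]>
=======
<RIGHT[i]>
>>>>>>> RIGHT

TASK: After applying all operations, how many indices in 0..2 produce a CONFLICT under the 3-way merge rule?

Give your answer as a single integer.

Answer: 0

Derivation:
Final LEFT:  [delta, bravo, charlie]
Final RIGHT: [delta, bravo, charlie]
i=0: L=delta R=delta -> agree -> delta
i=1: L=bravo R=bravo -> agree -> bravo
i=2: L=charlie R=charlie -> agree -> charlie
Conflict count: 0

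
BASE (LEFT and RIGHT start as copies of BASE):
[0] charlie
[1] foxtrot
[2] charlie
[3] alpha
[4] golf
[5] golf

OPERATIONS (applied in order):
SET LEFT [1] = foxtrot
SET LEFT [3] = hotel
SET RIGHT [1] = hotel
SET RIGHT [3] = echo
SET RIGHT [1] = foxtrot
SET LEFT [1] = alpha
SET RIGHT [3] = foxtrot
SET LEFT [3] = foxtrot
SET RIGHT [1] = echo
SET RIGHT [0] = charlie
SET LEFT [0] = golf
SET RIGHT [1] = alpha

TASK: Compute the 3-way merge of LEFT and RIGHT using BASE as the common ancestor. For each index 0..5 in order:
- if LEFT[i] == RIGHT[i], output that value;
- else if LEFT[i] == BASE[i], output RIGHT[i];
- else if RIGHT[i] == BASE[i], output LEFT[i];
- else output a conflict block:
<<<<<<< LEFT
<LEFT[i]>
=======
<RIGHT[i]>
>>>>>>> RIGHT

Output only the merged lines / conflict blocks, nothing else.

Final LEFT:  [golf, alpha, charlie, foxtrot, golf, golf]
Final RIGHT: [charlie, alpha, charlie, foxtrot, golf, golf]
i=0: L=golf, R=charlie=BASE -> take LEFT -> golf
i=1: L=alpha R=alpha -> agree -> alpha
i=2: L=charlie R=charlie -> agree -> charlie
i=3: L=foxtrot R=foxtrot -> agree -> foxtrot
i=4: L=golf R=golf -> agree -> golf
i=5: L=golf R=golf -> agree -> golf

Answer: golf
alpha
charlie
foxtrot
golf
golf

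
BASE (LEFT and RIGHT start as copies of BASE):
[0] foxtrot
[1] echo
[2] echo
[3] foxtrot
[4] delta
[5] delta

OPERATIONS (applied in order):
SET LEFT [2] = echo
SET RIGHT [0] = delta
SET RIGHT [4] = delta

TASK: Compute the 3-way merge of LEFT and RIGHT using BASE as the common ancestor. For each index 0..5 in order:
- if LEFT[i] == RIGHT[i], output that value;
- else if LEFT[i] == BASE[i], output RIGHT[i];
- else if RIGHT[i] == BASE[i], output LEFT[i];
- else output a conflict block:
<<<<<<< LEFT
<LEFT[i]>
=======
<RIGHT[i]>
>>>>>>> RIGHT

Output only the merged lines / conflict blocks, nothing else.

Final LEFT:  [foxtrot, echo, echo, foxtrot, delta, delta]
Final RIGHT: [delta, echo, echo, foxtrot, delta, delta]
i=0: L=foxtrot=BASE, R=delta -> take RIGHT -> delta
i=1: L=echo R=echo -> agree -> echo
i=2: L=echo R=echo -> agree -> echo
i=3: L=foxtrot R=foxtrot -> agree -> foxtrot
i=4: L=delta R=delta -> agree -> delta
i=5: L=delta R=delta -> agree -> delta

Answer: delta
echo
echo
foxtrot
delta
delta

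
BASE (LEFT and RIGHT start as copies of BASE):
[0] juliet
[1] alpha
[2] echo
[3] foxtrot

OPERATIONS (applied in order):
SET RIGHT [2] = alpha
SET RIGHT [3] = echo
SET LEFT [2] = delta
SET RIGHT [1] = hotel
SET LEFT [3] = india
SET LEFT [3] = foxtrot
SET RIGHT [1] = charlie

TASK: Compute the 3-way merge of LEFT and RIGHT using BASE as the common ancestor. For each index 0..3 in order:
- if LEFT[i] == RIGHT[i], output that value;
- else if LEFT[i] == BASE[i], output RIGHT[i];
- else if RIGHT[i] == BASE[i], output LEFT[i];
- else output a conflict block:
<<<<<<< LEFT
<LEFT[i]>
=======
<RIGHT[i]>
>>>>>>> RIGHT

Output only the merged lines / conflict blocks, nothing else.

Final LEFT:  [juliet, alpha, delta, foxtrot]
Final RIGHT: [juliet, charlie, alpha, echo]
i=0: L=juliet R=juliet -> agree -> juliet
i=1: L=alpha=BASE, R=charlie -> take RIGHT -> charlie
i=2: BASE=echo L=delta R=alpha all differ -> CONFLICT
i=3: L=foxtrot=BASE, R=echo -> take RIGHT -> echo

Answer: juliet
charlie
<<<<<<< LEFT
delta
=======
alpha
>>>>>>> RIGHT
echo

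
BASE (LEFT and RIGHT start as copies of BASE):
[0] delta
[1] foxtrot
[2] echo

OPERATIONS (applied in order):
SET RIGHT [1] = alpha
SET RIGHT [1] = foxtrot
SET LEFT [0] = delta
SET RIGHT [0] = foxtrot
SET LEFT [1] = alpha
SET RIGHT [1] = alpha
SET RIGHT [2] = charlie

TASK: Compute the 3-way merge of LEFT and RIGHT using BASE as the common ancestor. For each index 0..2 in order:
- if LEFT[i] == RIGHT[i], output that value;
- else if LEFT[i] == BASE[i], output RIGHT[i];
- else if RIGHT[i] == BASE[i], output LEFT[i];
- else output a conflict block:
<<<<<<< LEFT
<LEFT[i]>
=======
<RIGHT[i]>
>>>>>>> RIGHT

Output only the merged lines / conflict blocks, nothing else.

Answer: foxtrot
alpha
charlie

Derivation:
Final LEFT:  [delta, alpha, echo]
Final RIGHT: [foxtrot, alpha, charlie]
i=0: L=delta=BASE, R=foxtrot -> take RIGHT -> foxtrot
i=1: L=alpha R=alpha -> agree -> alpha
i=2: L=echo=BASE, R=charlie -> take RIGHT -> charlie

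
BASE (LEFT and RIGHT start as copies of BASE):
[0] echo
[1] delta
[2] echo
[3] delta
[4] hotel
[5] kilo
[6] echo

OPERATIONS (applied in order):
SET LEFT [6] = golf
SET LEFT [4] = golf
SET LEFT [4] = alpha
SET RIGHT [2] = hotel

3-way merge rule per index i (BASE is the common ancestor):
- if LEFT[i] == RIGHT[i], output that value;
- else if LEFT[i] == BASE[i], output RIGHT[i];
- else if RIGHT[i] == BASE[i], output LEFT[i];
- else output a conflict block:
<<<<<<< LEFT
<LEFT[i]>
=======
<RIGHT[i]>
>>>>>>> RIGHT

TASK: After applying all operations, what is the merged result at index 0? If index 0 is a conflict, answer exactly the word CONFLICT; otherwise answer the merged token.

Answer: echo

Derivation:
Final LEFT:  [echo, delta, echo, delta, alpha, kilo, golf]
Final RIGHT: [echo, delta, hotel, delta, hotel, kilo, echo]
i=0: L=echo R=echo -> agree -> echo
i=1: L=delta R=delta -> agree -> delta
i=2: L=echo=BASE, R=hotel -> take RIGHT -> hotel
i=3: L=delta R=delta -> agree -> delta
i=4: L=alpha, R=hotel=BASE -> take LEFT -> alpha
i=5: L=kilo R=kilo -> agree -> kilo
i=6: L=golf, R=echo=BASE -> take LEFT -> golf
Index 0 -> echo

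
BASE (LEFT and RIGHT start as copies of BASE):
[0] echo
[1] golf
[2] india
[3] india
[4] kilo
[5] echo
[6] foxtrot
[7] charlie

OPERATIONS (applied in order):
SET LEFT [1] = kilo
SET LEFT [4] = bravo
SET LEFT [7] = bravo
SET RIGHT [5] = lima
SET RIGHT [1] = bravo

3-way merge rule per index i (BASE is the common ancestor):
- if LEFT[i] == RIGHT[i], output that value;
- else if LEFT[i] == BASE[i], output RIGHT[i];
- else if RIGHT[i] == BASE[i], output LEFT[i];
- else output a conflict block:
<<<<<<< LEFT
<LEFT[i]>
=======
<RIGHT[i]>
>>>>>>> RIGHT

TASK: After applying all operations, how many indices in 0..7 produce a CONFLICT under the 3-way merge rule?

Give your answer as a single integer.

Answer: 1

Derivation:
Final LEFT:  [echo, kilo, india, india, bravo, echo, foxtrot, bravo]
Final RIGHT: [echo, bravo, india, india, kilo, lima, foxtrot, charlie]
i=0: L=echo R=echo -> agree -> echo
i=1: BASE=golf L=kilo R=bravo all differ -> CONFLICT
i=2: L=india R=india -> agree -> india
i=3: L=india R=india -> agree -> india
i=4: L=bravo, R=kilo=BASE -> take LEFT -> bravo
i=5: L=echo=BASE, R=lima -> take RIGHT -> lima
i=6: L=foxtrot R=foxtrot -> agree -> foxtrot
i=7: L=bravo, R=charlie=BASE -> take LEFT -> bravo
Conflict count: 1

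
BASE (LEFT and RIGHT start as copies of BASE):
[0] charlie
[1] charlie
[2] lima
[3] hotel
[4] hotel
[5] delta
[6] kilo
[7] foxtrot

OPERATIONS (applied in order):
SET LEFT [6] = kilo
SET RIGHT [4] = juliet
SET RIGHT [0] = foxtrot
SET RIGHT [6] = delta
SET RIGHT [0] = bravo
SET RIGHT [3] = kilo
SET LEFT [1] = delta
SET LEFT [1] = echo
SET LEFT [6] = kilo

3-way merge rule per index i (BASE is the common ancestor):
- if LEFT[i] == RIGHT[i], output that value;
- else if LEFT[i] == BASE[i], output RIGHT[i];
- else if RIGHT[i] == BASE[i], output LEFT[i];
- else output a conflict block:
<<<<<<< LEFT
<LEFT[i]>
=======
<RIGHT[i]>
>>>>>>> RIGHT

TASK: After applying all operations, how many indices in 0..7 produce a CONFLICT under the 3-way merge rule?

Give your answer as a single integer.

Answer: 0

Derivation:
Final LEFT:  [charlie, echo, lima, hotel, hotel, delta, kilo, foxtrot]
Final RIGHT: [bravo, charlie, lima, kilo, juliet, delta, delta, foxtrot]
i=0: L=charlie=BASE, R=bravo -> take RIGHT -> bravo
i=1: L=echo, R=charlie=BASE -> take LEFT -> echo
i=2: L=lima R=lima -> agree -> lima
i=3: L=hotel=BASE, R=kilo -> take RIGHT -> kilo
i=4: L=hotel=BASE, R=juliet -> take RIGHT -> juliet
i=5: L=delta R=delta -> agree -> delta
i=6: L=kilo=BASE, R=delta -> take RIGHT -> delta
i=7: L=foxtrot R=foxtrot -> agree -> foxtrot
Conflict count: 0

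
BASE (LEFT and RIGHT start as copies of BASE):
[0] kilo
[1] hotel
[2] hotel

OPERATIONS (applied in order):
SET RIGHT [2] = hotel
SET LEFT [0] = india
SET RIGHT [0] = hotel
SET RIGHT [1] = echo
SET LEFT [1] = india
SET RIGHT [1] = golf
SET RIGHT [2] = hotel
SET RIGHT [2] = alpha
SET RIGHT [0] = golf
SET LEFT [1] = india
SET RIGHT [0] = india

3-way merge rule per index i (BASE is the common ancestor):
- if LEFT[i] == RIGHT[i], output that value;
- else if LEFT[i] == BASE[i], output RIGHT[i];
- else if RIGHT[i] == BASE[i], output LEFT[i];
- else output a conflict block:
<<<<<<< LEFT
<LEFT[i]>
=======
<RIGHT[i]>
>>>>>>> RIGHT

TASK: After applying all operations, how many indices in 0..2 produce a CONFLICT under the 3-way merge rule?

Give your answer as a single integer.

Final LEFT:  [india, india, hotel]
Final RIGHT: [india, golf, alpha]
i=0: L=india R=india -> agree -> india
i=1: BASE=hotel L=india R=golf all differ -> CONFLICT
i=2: L=hotel=BASE, R=alpha -> take RIGHT -> alpha
Conflict count: 1

Answer: 1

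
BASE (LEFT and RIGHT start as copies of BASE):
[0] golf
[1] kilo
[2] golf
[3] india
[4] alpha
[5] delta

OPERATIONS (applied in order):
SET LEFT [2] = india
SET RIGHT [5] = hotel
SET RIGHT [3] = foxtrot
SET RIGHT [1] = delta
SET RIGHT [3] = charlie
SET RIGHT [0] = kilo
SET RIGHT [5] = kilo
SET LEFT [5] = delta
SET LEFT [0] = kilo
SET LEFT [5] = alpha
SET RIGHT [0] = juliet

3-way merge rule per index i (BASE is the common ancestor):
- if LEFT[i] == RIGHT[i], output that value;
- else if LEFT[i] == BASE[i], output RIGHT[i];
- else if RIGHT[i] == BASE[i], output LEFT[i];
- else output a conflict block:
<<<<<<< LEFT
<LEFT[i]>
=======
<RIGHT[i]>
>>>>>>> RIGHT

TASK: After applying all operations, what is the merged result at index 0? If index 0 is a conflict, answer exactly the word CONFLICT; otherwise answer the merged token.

Answer: CONFLICT

Derivation:
Final LEFT:  [kilo, kilo, india, india, alpha, alpha]
Final RIGHT: [juliet, delta, golf, charlie, alpha, kilo]
i=0: BASE=golf L=kilo R=juliet all differ -> CONFLICT
i=1: L=kilo=BASE, R=delta -> take RIGHT -> delta
i=2: L=india, R=golf=BASE -> take LEFT -> india
i=3: L=india=BASE, R=charlie -> take RIGHT -> charlie
i=4: L=alpha R=alpha -> agree -> alpha
i=5: BASE=delta L=alpha R=kilo all differ -> CONFLICT
Index 0 -> CONFLICT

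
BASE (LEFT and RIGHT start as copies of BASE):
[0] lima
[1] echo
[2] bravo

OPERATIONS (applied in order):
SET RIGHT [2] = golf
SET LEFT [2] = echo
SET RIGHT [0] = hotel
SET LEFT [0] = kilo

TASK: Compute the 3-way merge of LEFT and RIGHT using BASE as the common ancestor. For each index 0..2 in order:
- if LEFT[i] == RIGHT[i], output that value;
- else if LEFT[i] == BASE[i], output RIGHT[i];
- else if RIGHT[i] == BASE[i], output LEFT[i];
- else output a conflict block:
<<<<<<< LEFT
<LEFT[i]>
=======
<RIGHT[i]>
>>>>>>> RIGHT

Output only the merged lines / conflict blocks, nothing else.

Final LEFT:  [kilo, echo, echo]
Final RIGHT: [hotel, echo, golf]
i=0: BASE=lima L=kilo R=hotel all differ -> CONFLICT
i=1: L=echo R=echo -> agree -> echo
i=2: BASE=bravo L=echo R=golf all differ -> CONFLICT

Answer: <<<<<<< LEFT
kilo
=======
hotel
>>>>>>> RIGHT
echo
<<<<<<< LEFT
echo
=======
golf
>>>>>>> RIGHT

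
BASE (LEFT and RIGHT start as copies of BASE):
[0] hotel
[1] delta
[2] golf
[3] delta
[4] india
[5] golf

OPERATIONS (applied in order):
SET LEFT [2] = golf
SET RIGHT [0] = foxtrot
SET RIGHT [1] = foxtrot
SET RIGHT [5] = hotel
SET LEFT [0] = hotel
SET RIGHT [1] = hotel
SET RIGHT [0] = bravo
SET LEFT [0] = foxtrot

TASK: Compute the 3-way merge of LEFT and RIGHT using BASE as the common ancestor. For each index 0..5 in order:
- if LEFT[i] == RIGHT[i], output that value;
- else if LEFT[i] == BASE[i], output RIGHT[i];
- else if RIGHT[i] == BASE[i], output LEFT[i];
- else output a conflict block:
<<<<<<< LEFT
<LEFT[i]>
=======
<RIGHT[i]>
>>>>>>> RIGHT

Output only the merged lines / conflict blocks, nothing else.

Final LEFT:  [foxtrot, delta, golf, delta, india, golf]
Final RIGHT: [bravo, hotel, golf, delta, india, hotel]
i=0: BASE=hotel L=foxtrot R=bravo all differ -> CONFLICT
i=1: L=delta=BASE, R=hotel -> take RIGHT -> hotel
i=2: L=golf R=golf -> agree -> golf
i=3: L=delta R=delta -> agree -> delta
i=4: L=india R=india -> agree -> india
i=5: L=golf=BASE, R=hotel -> take RIGHT -> hotel

Answer: <<<<<<< LEFT
foxtrot
=======
bravo
>>>>>>> RIGHT
hotel
golf
delta
india
hotel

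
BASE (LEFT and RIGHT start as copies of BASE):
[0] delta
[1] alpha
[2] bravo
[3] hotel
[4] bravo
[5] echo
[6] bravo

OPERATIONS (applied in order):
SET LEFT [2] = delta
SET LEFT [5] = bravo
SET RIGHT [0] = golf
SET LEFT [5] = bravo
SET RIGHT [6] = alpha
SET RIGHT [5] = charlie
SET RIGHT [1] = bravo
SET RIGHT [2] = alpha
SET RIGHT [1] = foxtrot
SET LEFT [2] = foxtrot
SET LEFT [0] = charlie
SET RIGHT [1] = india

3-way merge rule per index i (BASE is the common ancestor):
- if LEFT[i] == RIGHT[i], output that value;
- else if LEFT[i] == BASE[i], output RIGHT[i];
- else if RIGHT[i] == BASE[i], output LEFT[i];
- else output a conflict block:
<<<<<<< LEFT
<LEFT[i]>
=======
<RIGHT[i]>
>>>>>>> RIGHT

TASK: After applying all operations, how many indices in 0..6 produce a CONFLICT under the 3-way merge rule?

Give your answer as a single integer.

Answer: 3

Derivation:
Final LEFT:  [charlie, alpha, foxtrot, hotel, bravo, bravo, bravo]
Final RIGHT: [golf, india, alpha, hotel, bravo, charlie, alpha]
i=0: BASE=delta L=charlie R=golf all differ -> CONFLICT
i=1: L=alpha=BASE, R=india -> take RIGHT -> india
i=2: BASE=bravo L=foxtrot R=alpha all differ -> CONFLICT
i=3: L=hotel R=hotel -> agree -> hotel
i=4: L=bravo R=bravo -> agree -> bravo
i=5: BASE=echo L=bravo R=charlie all differ -> CONFLICT
i=6: L=bravo=BASE, R=alpha -> take RIGHT -> alpha
Conflict count: 3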